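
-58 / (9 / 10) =-580 / 9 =-64.44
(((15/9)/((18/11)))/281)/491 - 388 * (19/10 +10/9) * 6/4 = -65283185911/37252170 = -1752.47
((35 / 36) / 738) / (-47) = -35 / 1248696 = -0.00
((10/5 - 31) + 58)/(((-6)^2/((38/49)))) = 551/882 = 0.62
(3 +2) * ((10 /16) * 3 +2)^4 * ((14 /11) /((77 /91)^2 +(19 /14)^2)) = 53533741807 /95434240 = 560.95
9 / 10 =0.90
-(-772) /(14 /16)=6176 /7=882.29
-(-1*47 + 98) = -51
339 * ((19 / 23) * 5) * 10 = 322050 / 23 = 14002.17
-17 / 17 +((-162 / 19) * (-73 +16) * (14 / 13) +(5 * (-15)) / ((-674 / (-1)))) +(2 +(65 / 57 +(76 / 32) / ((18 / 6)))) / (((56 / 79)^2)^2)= 537.85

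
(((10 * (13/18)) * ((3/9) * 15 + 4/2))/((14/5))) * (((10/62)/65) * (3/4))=0.03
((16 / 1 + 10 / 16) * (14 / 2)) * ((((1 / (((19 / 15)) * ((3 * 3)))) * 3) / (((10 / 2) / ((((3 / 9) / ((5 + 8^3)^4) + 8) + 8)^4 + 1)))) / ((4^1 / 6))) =3388335064373626380009517130942108784746122111723289 / 5627330734595141951803450561092909565653895896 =602121.19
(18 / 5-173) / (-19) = 847 / 95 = 8.92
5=5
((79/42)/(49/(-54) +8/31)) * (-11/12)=80817/30436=2.66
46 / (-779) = -46 / 779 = -0.06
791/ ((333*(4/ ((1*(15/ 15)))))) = 791/ 1332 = 0.59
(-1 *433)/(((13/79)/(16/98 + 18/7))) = -4583738/637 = -7195.82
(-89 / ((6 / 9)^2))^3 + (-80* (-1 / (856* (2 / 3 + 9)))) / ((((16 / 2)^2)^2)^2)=-209020677036834801 / 26029850624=-8030037.52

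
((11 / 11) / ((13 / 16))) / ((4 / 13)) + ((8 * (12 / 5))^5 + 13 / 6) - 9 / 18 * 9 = 2609194.30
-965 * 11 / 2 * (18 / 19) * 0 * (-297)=0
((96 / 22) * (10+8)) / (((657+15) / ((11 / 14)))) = 0.09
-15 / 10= -1.50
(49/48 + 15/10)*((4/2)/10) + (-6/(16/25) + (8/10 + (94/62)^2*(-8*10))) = -44274257/230640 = -191.96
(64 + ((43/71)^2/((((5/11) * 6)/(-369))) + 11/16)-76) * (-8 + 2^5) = -73727043/50410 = -1462.55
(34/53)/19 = 34/1007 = 0.03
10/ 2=5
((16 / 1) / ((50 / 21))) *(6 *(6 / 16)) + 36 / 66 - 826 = -810.33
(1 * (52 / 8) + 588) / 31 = 1189 / 62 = 19.18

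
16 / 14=8 / 7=1.14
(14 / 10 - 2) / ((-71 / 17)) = 51 / 355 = 0.14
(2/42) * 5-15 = -310/21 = -14.76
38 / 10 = 19 / 5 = 3.80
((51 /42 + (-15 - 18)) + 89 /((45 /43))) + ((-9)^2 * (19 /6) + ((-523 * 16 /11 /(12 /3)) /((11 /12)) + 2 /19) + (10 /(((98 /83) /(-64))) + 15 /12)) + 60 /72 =-8872575427 /20277180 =-437.56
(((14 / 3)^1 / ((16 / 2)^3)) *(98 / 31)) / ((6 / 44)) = 0.21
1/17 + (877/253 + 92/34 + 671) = 677.23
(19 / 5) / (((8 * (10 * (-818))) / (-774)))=7353 / 163600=0.04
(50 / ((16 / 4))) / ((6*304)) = 0.01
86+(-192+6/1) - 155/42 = -4355/42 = -103.69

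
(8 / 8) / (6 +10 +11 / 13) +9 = 1984 / 219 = 9.06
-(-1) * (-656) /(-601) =656 /601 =1.09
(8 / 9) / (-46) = -4 / 207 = -0.02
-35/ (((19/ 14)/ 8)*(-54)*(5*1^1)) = 392/ 513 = 0.76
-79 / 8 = -9.88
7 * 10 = 70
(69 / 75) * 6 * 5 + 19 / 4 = 647 / 20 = 32.35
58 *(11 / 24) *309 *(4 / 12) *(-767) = -25201319 / 12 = -2100109.92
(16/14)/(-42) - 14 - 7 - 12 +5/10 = -9563/294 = -32.53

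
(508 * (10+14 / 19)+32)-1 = 104221 / 19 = 5485.32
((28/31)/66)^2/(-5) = -196/5232645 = -0.00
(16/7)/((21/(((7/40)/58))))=1/3045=0.00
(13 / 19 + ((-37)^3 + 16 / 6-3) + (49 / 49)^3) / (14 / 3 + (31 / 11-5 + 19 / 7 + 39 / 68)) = -15117085984 / 1722863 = -8774.40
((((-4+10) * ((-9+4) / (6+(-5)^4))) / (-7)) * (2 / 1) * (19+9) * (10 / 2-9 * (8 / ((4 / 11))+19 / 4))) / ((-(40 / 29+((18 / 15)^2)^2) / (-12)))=-1538268750 / 4936313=-311.62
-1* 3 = -3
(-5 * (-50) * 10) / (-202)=-1250 / 101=-12.38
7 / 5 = 1.40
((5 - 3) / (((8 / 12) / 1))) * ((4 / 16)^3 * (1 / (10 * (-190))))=-3 / 121600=-0.00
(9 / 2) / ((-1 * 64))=-0.07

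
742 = 742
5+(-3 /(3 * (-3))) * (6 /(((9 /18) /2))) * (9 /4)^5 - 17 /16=465.26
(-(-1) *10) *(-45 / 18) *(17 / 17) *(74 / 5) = -370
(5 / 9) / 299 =5 / 2691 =0.00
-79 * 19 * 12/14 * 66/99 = -6004/7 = -857.71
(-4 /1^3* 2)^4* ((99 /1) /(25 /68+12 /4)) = 27574272 /229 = 120411.67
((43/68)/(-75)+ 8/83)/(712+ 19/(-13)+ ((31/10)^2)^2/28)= 1355208400/10998882317109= 0.00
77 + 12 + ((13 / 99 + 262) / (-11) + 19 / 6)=148837 / 2178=68.34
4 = 4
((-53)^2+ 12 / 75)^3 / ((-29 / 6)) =-2078263947713934 / 453125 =-4586513539.78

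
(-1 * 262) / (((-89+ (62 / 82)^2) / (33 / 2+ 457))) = 208539817 / 148648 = 1402.91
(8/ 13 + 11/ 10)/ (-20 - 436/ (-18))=2007/ 4940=0.41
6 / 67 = 0.09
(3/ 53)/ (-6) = -0.01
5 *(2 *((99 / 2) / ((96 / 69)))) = 11385 / 32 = 355.78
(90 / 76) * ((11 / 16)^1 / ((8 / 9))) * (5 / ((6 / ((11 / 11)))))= 7425 / 9728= 0.76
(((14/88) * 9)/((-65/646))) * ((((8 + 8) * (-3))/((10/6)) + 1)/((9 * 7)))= 44897/7150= 6.28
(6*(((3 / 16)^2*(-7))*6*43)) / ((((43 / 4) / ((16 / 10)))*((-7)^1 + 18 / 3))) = 567 / 10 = 56.70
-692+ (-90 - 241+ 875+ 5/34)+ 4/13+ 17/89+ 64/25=-142397893/983450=-144.79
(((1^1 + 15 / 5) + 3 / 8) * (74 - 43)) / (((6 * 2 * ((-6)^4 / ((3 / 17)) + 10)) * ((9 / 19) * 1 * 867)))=20615 / 5508793152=0.00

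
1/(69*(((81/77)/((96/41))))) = 2464/76383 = 0.03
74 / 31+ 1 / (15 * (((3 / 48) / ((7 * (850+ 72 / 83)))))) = 245291714 / 38595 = 6355.53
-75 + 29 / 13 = -946 / 13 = -72.77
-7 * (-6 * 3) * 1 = 126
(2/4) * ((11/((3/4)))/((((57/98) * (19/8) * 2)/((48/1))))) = 137984/1083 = 127.41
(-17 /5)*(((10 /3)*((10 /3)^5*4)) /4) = -3400000 /729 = -4663.92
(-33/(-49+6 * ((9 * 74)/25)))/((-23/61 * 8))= 50325/509864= 0.10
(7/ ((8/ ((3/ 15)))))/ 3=7/ 120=0.06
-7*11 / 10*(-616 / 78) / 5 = 11858 / 975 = 12.16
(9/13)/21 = 3/91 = 0.03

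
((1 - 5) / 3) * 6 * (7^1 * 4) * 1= -224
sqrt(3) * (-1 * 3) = -5.20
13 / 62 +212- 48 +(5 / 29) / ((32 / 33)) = 4729099 / 28768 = 164.39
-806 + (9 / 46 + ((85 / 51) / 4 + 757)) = -13355 / 276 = -48.39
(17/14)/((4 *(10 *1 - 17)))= -17/392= -0.04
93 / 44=2.11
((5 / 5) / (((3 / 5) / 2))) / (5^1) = 2 / 3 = 0.67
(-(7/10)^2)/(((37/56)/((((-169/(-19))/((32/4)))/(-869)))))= 57967/61090700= 0.00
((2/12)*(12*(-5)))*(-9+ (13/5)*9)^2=-10368/5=-2073.60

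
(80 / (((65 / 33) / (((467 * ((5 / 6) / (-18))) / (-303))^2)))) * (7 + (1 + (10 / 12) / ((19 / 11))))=1.75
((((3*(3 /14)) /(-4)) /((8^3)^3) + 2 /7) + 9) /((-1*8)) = -9970459793 /8589934592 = -1.16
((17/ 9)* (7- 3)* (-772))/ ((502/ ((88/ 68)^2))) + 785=29399059/ 38403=765.54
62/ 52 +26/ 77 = 3063/ 2002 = 1.53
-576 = -576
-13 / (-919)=13 / 919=0.01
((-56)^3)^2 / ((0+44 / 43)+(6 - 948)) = -663081058304 / 20231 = -32775495.94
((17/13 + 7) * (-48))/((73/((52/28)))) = -5184/511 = -10.14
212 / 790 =106 / 395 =0.27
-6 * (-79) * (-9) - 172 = -4438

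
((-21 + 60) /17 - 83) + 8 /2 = -1304 /17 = -76.71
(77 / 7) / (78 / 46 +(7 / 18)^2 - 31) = -81972 / 217249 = -0.38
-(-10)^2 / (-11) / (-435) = -20 / 957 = -0.02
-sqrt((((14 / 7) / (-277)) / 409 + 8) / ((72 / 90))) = -sqrt(513411021030) / 226586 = -3.16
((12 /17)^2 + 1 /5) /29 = 1009 /41905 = 0.02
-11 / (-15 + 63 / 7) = 11 / 6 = 1.83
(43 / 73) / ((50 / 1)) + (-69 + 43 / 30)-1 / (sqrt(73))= -369863 / 5475-sqrt(73) / 73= -67.67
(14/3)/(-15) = -14/45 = -0.31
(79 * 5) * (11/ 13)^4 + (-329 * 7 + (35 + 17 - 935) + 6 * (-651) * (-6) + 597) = 21049.49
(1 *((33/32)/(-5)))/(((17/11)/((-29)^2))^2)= -2824173033/46240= -61076.41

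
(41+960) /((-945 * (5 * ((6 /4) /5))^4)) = -2288 /10935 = -0.21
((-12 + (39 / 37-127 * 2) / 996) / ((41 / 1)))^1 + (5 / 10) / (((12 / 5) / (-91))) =-19397557 / 1007288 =-19.26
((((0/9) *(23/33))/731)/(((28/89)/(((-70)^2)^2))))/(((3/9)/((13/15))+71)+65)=0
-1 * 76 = -76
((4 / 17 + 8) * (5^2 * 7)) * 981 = 24034500 / 17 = 1413794.12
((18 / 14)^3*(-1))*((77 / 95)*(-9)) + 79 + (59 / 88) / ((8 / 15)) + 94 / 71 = 97.09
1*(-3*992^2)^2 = 8715437604864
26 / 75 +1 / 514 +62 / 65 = 1.30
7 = 7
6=6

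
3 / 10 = 0.30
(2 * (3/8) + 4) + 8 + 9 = 87/4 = 21.75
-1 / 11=-0.09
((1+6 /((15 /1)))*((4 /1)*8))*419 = 93856 /5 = 18771.20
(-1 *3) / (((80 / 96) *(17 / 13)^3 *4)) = -19773 / 49130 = -0.40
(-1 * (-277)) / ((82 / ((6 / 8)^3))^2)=201933 / 27541504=0.01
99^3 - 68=970231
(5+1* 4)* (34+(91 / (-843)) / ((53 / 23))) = 4550979 / 14893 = 305.58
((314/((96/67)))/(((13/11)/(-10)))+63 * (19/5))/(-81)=2519261/126360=19.94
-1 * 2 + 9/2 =5/2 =2.50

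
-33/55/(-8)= 3/40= 0.08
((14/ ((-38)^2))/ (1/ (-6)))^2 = 441/ 130321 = 0.00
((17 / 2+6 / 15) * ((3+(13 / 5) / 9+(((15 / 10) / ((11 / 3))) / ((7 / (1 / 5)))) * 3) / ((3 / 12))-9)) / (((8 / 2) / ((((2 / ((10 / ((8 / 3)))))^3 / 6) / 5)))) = 8478496 / 175415625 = 0.05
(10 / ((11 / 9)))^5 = 5904900000 / 161051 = 36664.78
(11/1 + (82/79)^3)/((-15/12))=-23899188/2465195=-9.69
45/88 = 0.51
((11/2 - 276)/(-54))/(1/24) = 1082/9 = 120.22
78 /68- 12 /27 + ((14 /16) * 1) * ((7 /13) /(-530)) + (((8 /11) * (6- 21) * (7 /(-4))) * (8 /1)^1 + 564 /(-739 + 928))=101569790851 /649368720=156.41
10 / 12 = 5 / 6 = 0.83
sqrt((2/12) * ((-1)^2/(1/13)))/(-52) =-sqrt(78)/312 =-0.03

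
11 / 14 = 0.79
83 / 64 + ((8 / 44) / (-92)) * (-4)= 21127 / 16192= 1.30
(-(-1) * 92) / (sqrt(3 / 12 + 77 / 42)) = 63.74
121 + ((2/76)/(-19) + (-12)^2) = 191329/722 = 265.00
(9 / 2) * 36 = 162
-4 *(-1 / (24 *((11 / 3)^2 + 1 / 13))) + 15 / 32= 12177 / 25312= 0.48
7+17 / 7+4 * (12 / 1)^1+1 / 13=5233 / 91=57.51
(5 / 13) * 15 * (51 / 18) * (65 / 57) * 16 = 17000 / 57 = 298.25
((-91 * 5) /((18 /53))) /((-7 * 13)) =265 /18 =14.72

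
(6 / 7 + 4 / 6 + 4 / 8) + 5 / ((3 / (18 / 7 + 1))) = 335 / 42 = 7.98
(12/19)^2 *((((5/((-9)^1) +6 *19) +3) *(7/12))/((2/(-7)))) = -94.83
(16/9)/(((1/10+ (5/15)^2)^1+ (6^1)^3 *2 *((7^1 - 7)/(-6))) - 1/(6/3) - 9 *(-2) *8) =80/6467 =0.01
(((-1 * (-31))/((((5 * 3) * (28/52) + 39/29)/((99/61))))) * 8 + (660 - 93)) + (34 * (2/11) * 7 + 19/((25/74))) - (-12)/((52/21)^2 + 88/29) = 25848785666919/36379003100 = 710.54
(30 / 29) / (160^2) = 3 / 74240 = 0.00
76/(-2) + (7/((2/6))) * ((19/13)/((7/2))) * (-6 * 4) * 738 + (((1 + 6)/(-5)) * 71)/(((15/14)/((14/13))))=-155458.53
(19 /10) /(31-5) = 19 /260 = 0.07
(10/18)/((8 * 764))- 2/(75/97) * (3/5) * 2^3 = -85371791/6876000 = -12.42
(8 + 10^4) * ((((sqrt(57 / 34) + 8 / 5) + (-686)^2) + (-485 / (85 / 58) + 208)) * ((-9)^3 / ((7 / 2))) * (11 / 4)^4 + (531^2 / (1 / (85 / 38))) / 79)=-400738269329669218347 / 7144760 - 13352284539 * sqrt(1938) / 3808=-56088570112465.79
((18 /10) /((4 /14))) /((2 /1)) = 63 /20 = 3.15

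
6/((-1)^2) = 6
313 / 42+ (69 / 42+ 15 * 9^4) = 2066906 / 21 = 98424.10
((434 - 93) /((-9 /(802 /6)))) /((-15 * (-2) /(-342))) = 2598079 /45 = 57735.09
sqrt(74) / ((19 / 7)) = 7*sqrt(74) / 19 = 3.17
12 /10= 6 /5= 1.20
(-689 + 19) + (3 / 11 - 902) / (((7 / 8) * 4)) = -10204 / 11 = -927.64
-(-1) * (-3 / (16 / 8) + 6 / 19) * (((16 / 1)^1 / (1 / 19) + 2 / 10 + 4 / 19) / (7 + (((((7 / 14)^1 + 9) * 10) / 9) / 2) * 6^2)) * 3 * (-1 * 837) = 653540481 / 142234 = 4594.83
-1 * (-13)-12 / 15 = 61 / 5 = 12.20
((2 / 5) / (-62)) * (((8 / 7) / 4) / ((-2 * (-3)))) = -1 / 3255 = -0.00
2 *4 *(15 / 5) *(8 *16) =3072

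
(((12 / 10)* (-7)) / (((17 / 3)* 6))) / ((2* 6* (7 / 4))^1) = -1 / 85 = -0.01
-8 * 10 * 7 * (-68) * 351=13366080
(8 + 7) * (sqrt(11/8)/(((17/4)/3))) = 12.42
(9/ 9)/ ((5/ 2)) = 2/ 5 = 0.40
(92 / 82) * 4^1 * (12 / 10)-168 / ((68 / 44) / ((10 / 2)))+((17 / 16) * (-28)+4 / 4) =-7902503 / 13940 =-566.89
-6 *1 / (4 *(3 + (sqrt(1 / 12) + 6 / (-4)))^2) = -54 / (sqrt(3) + 9)^2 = -0.47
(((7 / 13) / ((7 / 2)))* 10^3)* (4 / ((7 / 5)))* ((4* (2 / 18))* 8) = 1280000 / 819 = 1562.88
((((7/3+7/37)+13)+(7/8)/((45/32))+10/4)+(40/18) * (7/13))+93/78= 35021/1665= 21.03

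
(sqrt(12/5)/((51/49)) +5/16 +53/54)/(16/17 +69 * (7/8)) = 0.05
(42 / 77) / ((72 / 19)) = 19 / 132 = 0.14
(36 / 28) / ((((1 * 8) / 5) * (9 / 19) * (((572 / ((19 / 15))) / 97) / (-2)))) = -35017 / 48048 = -0.73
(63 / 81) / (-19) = -0.04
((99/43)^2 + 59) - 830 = -1415778/1849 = -765.70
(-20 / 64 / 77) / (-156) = 5 / 192192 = 0.00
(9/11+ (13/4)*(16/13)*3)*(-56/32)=-987/44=-22.43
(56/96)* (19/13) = 133/156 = 0.85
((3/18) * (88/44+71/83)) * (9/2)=2.14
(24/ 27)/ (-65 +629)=2/ 1269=0.00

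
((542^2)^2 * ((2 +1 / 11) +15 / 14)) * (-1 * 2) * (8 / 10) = -168107116431808 / 385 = -436641860861.84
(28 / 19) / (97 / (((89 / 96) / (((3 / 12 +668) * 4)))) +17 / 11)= 3916 / 743177533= 0.00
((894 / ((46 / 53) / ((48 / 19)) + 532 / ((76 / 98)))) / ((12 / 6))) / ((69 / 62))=11750736 / 20079667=0.59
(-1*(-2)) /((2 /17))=17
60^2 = 3600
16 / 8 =2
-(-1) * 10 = 10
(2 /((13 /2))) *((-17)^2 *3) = 3468 /13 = 266.77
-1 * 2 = -2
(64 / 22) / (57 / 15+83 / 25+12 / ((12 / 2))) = 0.32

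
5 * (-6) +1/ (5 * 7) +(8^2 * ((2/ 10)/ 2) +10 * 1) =-95/ 7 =-13.57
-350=-350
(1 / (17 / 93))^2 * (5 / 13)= 43245 / 3757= 11.51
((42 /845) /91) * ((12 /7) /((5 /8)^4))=294912 /48059375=0.01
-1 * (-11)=11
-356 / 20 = -89 / 5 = -17.80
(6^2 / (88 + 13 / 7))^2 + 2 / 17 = 0.28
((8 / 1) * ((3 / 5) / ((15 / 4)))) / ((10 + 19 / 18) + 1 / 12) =1152 / 10025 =0.11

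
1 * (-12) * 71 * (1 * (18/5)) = -15336/5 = -3067.20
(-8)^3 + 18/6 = -509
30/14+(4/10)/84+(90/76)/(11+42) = 229441/105735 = 2.17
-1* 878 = -878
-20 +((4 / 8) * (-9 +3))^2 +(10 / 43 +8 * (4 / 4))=-119 / 43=-2.77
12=12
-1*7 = -7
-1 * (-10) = 10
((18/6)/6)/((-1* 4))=-1/8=-0.12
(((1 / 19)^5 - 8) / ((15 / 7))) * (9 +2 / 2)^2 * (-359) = 995589835660 / 7428297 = 134026.66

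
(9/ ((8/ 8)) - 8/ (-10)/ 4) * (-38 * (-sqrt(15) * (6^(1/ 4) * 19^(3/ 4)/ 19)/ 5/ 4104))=23 * 2^(1/ 4) * sqrt(5) * 57^(3/ 4)/ 25650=0.05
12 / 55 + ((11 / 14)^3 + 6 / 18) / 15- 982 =-1333460501 / 1358280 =-981.73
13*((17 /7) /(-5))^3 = -63869 /42875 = -1.49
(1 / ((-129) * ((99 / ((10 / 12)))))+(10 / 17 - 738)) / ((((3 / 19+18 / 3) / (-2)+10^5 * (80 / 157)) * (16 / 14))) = -20057946590101 / 1583916959076408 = -0.01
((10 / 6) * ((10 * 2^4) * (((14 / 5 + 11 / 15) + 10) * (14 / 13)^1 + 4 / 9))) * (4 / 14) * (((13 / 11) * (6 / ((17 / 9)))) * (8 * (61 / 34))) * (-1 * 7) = -1372021760 / 3179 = -431589.10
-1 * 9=-9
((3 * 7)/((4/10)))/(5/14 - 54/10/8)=-14700/89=-165.17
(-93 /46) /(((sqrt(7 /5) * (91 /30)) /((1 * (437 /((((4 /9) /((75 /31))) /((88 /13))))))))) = -12696750 * sqrt(35) /8281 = -9070.76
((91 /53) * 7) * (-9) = -5733 /53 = -108.17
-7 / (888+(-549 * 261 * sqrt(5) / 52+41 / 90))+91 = 105618321900 * sqrt(5) / 203561659611929+18524145078476219 / 203561659611929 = 91.00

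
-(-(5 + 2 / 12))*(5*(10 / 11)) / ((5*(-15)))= -31 / 99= -0.31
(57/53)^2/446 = 3249/1252814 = 0.00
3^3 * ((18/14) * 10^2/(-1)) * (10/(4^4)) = -30375/224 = -135.60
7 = 7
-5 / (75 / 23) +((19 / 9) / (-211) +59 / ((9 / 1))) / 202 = -1439384 / 958995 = -1.50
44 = 44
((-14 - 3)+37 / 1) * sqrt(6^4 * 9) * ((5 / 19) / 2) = 284.21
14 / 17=0.82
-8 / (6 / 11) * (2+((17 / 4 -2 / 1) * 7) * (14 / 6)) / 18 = -1705 / 54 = -31.57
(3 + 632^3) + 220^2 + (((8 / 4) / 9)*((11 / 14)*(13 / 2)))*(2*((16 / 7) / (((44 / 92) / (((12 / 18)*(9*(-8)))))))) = 37115125993 / 147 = 252483850.29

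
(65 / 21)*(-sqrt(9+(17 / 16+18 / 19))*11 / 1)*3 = -715*sqrt(63593) / 532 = -338.92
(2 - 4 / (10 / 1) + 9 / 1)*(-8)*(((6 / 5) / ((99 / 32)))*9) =-81408 / 275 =-296.03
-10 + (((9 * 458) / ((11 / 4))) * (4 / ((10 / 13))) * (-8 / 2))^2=2940374391254 / 3025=972024592.15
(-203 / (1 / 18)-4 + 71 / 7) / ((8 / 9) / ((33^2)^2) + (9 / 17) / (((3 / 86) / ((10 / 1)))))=-4633221388455 / 192759600292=-24.04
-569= -569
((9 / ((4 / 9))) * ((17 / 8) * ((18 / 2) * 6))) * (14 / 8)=260253 / 64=4066.45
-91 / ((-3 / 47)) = 4277 / 3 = 1425.67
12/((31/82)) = 984/31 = 31.74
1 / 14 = 0.07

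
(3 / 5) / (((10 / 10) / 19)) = 57 / 5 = 11.40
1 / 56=0.02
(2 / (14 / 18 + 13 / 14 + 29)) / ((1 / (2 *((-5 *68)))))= -171360 / 3869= -44.29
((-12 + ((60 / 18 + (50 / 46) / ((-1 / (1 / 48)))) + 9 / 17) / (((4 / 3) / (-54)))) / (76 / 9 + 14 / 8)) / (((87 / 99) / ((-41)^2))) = -1046473126677 / 33291304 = -31433.83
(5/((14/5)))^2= 625/196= 3.19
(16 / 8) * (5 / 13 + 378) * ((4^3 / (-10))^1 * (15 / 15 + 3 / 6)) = -472224 / 65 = -7264.98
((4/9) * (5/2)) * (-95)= -105.56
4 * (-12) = -48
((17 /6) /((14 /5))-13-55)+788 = 60565 /84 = 721.01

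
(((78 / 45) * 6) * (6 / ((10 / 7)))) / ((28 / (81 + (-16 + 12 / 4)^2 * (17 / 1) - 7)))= 114933 / 25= 4597.32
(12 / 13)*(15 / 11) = 180 / 143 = 1.26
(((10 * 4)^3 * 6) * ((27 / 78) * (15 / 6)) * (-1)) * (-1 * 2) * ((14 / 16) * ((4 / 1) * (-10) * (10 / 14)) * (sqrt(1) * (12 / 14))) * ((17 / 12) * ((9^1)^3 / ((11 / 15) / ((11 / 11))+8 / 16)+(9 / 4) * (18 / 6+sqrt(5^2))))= -41376096000000 / 3367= -12288712800.71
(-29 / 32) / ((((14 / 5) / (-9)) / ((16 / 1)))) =1305 / 28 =46.61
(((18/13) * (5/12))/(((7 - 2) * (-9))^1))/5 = -1/390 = -0.00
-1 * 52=-52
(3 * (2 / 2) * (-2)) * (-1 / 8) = 0.75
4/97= 0.04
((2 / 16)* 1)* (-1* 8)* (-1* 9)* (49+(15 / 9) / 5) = 444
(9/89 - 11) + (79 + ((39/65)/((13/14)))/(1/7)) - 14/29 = 12102809/167765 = 72.14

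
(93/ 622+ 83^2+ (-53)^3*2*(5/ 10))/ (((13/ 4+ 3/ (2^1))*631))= -176632886/ 3728579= -47.37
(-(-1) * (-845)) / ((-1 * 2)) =845 / 2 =422.50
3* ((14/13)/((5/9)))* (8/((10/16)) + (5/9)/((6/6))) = 25242/325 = 77.67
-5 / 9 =-0.56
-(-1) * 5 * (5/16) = 25/16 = 1.56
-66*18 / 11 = -108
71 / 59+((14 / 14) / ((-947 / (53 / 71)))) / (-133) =1.20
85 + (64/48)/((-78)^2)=387856/4563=85.00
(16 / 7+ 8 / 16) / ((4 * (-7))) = -39 / 392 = -0.10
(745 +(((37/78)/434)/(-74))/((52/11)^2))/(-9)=-136388353799/1647644544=-82.78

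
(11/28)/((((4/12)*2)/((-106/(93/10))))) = -2915/434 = -6.72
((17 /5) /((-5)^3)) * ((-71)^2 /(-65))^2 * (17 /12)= -7343975809 /31687500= -231.76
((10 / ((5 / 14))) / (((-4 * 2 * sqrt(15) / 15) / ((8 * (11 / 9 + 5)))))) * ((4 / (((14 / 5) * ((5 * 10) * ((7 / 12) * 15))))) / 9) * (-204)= 49.94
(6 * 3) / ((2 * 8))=9 / 8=1.12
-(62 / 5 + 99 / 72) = -551 / 40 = -13.78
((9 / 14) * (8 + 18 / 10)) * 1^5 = 6.30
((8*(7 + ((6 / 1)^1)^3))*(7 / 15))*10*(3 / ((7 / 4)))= 14272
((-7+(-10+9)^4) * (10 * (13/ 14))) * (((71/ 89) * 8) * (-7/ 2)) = 110760/ 89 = 1244.49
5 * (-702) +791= -2719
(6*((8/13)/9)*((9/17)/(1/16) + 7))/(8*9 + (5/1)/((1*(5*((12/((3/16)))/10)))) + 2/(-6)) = 134656/1523795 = 0.09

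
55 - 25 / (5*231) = 12700 / 231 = 54.98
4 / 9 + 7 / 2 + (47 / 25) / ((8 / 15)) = 2689 / 360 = 7.47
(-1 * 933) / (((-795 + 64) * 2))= 933 / 1462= 0.64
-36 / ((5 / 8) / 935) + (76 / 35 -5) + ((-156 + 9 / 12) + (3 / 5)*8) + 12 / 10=-7561131 / 140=-54008.08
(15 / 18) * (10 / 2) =4.17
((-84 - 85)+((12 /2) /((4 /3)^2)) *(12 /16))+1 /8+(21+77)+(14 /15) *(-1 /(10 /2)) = -164473 /2400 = -68.53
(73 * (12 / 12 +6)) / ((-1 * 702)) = -0.73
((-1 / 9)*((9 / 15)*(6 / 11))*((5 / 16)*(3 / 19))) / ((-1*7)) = 3 / 11704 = 0.00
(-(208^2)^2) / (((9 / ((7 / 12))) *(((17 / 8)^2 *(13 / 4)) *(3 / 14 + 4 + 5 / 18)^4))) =-20302.19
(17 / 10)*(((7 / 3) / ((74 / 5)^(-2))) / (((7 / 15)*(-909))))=-46546 / 22725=-2.05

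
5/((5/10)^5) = 160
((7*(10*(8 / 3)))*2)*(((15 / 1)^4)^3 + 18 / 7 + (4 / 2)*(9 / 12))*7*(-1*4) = -1356281718750042560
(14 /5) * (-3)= -42 /5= -8.40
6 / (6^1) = 1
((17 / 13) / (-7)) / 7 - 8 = -5113 / 637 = -8.03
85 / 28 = 3.04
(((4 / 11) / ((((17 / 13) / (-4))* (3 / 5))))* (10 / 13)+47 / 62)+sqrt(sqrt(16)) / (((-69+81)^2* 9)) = -2503367 / 3756456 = -0.67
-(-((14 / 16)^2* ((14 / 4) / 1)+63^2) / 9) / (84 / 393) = 9513875 / 4608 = 2064.64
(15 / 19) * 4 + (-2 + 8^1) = 174 / 19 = 9.16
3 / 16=0.19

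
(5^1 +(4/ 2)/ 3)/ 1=17/ 3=5.67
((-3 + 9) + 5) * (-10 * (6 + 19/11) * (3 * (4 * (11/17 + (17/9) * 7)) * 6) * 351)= -297928800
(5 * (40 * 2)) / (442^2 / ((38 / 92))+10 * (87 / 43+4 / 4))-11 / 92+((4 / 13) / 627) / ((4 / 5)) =-658213082221 / 5573063113332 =-0.12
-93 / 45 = -31 / 15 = -2.07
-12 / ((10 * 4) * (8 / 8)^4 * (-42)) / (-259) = -1 / 36260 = -0.00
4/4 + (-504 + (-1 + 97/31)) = -15527/31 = -500.87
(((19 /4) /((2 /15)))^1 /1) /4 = 285 /32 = 8.91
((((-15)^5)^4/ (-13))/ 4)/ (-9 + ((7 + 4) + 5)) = -332525673007965087890625/ 364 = -913532068703200790908.31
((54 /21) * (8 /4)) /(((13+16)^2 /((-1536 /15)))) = -18432 /29435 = -0.63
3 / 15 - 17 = -84 / 5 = -16.80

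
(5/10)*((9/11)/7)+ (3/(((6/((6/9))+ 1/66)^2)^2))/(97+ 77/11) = 2095019823447/35845438378750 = 0.06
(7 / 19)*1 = 7 / 19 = 0.37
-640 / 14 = -320 / 7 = -45.71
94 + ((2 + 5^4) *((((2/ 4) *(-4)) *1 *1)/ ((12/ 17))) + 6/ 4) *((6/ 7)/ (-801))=179236/ 1869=95.90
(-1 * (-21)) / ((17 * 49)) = 3 / 119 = 0.03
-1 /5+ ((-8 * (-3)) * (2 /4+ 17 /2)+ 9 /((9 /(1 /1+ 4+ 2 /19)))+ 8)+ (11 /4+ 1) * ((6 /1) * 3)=56317 /190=296.41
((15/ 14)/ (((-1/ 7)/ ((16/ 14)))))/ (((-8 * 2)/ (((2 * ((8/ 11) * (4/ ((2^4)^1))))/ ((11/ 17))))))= 255/ 847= 0.30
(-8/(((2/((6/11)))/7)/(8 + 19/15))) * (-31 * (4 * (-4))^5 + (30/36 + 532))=-759089192036/165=-4600540557.79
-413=-413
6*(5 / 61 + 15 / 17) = 6000 / 1037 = 5.79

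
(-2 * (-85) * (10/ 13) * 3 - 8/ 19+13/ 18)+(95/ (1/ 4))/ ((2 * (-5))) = 1576591/ 4446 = 354.61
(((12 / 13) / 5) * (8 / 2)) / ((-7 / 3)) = -144 / 455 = -0.32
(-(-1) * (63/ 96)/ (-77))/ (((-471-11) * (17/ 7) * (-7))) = -3/ 2884288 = -0.00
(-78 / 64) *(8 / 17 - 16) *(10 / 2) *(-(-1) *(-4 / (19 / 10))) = -64350 / 323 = -199.23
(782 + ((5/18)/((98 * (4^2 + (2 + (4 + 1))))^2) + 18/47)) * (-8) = -6259.06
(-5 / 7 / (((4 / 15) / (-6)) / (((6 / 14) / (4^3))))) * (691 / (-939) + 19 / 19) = 0.03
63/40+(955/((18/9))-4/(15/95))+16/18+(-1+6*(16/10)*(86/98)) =8150651/17640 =462.06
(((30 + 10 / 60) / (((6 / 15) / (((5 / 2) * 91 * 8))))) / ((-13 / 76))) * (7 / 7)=-2407300 / 3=-802433.33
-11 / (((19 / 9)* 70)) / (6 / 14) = -33 / 190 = -0.17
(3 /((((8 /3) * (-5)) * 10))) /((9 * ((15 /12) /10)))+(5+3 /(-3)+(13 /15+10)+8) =22.85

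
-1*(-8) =8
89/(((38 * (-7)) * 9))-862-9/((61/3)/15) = -126856307/146034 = -868.68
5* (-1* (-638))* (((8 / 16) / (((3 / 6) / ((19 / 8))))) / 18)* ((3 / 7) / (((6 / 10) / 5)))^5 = 295947265625 / 1210104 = 244563.50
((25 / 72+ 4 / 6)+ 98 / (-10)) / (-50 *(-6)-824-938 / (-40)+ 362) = 3163 / 49878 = 0.06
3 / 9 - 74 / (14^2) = -13 / 294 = -0.04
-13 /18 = -0.72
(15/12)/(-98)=-5/392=-0.01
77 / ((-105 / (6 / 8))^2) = 11 / 2800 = 0.00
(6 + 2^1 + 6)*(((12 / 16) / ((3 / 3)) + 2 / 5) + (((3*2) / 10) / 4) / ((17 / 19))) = 1568 / 85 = 18.45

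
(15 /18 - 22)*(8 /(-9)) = 508 /27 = 18.81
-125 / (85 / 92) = -2300 / 17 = -135.29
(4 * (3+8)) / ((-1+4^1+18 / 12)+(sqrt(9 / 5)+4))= 7480 / 1409 -528 * sqrt(5) / 1409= 4.47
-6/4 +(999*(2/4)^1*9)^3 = 726815186259/8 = 90851898282.38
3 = 3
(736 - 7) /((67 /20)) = 14580 /67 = 217.61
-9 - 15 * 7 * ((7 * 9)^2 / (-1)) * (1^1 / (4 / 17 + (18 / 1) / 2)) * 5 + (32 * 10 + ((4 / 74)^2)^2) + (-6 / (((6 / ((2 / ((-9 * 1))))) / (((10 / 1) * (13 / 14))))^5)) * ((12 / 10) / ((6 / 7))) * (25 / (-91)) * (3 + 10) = 5344190389876508292720022 / 23653440230776584291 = 225937.13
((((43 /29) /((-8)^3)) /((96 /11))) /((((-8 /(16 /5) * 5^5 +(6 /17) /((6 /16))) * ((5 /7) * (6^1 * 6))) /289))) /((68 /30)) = 0.00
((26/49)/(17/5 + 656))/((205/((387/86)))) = 39/2207891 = 0.00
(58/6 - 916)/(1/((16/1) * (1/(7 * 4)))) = -517.90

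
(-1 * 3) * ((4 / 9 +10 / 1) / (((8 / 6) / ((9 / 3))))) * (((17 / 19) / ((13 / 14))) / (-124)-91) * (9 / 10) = 1768596417 / 306280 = 5774.44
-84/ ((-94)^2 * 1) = -21/ 2209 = -0.01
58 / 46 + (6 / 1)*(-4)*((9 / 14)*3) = -7249 / 161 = -45.02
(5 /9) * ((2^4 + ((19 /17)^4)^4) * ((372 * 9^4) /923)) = 1446815754503147984475409380 /44914280101240519607963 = 32212.82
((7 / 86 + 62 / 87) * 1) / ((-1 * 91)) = -0.01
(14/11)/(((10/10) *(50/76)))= 532/275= 1.93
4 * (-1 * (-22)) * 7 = 616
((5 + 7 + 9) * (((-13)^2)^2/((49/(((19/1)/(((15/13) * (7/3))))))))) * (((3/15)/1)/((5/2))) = 42327402/6125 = 6910.60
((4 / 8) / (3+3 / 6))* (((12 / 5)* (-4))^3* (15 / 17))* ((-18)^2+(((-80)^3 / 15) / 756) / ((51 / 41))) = -34076704768 / 1062075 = -32085.03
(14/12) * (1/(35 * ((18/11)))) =0.02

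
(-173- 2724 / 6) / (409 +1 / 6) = -3762 / 2455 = -1.53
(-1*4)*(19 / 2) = -38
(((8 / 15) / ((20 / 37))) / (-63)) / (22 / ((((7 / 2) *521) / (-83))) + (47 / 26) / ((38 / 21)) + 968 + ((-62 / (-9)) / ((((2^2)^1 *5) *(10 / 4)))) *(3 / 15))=-0.00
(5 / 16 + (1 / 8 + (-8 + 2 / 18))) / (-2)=1073 / 288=3.73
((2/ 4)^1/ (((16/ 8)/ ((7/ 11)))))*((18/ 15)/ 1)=21/ 110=0.19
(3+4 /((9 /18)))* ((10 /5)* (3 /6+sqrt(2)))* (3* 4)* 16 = 2112+4224* sqrt(2) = 8085.64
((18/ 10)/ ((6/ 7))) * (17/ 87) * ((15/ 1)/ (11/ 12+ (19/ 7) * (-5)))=-14994/ 30827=-0.49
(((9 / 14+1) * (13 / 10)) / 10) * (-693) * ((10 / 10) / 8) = -29601 / 1600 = -18.50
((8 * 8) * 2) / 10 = 64 / 5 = 12.80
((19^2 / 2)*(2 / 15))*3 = 361 / 5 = 72.20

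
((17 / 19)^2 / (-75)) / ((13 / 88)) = -25432 / 351975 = -0.07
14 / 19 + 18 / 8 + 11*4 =3571 / 76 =46.99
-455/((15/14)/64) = -81536/3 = -27178.67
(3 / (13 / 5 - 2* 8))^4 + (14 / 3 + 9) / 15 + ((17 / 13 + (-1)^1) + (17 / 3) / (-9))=20925105989 / 35365217355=0.59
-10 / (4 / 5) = -25 / 2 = -12.50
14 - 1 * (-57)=71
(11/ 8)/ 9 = 11/ 72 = 0.15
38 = 38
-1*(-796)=796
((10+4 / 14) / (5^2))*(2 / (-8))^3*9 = -81 / 1400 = -0.06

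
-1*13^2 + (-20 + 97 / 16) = -2927 / 16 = -182.94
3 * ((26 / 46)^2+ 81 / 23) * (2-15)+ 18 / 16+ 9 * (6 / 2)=-514959 / 4232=-121.68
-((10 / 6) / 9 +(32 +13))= -1220 / 27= -45.19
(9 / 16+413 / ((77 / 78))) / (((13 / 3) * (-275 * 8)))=-221193 / 5033600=-0.04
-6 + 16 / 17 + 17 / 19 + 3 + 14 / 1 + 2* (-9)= -1668 / 323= -5.16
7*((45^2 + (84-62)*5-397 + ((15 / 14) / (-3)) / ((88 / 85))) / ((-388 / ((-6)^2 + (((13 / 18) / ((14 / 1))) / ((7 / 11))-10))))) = -32830457179 / 40153344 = -817.63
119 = 119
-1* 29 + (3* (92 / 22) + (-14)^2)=1975 / 11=179.55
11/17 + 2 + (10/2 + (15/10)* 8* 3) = 742/17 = 43.65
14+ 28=42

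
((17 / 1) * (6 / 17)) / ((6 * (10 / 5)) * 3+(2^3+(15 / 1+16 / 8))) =6 / 61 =0.10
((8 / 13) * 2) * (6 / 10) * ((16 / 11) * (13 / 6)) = 128 / 55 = 2.33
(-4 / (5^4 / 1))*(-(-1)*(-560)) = 448 / 125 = 3.58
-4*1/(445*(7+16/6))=-12/12905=-0.00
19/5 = 3.80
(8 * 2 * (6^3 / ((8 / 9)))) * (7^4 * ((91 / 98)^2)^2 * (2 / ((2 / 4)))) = 27761292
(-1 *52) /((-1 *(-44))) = -13 /11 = -1.18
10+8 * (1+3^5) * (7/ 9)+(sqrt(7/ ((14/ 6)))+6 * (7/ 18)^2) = sqrt(3)+82573/ 54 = 1530.86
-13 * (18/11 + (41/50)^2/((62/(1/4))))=-145320383/6820000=-21.31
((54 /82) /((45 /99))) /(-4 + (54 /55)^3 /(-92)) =-227301525 /629180506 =-0.36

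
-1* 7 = -7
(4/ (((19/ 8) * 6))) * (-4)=-64/ 57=-1.12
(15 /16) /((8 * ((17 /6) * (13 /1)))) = 45 /14144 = 0.00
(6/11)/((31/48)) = 288/341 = 0.84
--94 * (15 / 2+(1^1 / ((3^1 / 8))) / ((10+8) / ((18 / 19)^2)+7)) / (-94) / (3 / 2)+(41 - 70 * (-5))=187950 / 487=385.93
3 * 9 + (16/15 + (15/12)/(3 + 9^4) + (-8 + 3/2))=21.57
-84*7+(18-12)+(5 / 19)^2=-210077 / 361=-581.93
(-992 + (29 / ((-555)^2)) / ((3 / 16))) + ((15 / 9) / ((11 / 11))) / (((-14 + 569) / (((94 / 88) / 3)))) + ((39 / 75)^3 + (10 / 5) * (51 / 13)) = -36119439744437 / 36706312500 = -984.01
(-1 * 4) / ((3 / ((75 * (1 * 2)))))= -200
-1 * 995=-995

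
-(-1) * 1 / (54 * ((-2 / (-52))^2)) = 338 / 27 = 12.52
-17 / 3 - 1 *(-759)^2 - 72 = -1728476 / 3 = -576158.67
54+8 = 62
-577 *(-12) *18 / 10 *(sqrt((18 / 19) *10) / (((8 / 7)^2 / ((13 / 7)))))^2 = 1161087291 / 4864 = 238710.38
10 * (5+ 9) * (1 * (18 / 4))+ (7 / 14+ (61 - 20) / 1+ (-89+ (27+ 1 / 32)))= 19505 / 32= 609.53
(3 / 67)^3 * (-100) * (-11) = 29700 / 300763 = 0.10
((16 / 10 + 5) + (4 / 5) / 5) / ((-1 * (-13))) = 13 / 25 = 0.52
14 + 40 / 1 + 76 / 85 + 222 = 23536 / 85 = 276.89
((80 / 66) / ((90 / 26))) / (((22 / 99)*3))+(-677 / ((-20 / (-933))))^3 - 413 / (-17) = -424126152973359126443 / 13464000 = -31500754082988.65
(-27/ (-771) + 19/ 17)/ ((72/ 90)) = 6295/ 4369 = 1.44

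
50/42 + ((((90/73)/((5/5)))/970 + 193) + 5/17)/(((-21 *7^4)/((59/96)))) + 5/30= 789400053451/582674756832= 1.35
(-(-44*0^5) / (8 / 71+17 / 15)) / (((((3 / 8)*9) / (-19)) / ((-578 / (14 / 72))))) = 0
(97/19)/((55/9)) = 873/1045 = 0.84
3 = 3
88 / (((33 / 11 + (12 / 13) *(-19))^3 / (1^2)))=-193336 / 6751269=-0.03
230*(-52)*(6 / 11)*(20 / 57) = -478400 / 209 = -2289.00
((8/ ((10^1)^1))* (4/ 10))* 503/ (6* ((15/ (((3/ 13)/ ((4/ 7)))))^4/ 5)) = 1207703/ 17136600000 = 0.00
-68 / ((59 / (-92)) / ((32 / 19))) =200192 / 1121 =178.58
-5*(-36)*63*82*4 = 3719520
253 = 253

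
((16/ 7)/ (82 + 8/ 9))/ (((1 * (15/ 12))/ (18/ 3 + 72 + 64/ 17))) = 80064/ 44387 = 1.80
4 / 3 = 1.33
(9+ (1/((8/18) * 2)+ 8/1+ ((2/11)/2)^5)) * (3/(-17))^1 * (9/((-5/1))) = 630514881/109514680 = 5.76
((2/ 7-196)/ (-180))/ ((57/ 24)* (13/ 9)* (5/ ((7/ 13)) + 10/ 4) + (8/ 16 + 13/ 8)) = 1096/ 42897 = 0.03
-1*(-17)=17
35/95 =7/19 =0.37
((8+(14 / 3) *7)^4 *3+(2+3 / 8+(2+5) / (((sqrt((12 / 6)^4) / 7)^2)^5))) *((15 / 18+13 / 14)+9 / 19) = 51813630809205619 / 2824077312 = 18347100.69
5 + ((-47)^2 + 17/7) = 15515/7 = 2216.43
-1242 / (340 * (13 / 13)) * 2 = -621 / 85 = -7.31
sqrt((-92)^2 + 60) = 2 * sqrt(2131) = 92.33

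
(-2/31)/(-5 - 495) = 1/7750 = 0.00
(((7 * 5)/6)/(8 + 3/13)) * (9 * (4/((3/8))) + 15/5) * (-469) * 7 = -49294245/214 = -230346.94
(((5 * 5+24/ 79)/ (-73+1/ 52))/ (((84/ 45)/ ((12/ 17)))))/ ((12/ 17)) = -25987/ 139909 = -0.19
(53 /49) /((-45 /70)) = -106 /63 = -1.68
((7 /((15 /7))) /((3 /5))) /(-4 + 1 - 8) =-49 /99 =-0.49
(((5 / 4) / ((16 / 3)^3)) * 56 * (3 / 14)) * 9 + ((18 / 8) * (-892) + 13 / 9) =-73899995 / 36864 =-2004.67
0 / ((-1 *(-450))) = 0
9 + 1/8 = 73/8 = 9.12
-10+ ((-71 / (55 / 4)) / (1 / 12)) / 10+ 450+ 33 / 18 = 435.64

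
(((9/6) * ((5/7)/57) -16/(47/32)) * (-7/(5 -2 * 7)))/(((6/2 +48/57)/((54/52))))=-407871/178412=-2.29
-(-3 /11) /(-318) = -1 /1166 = -0.00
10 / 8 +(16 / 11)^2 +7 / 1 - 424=-200199 / 484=-413.63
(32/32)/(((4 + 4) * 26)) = 0.00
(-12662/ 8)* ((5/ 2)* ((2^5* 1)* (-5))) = 633100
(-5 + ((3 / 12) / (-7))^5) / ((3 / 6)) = -86051841 / 8605184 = -10.00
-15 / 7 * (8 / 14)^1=-60 / 49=-1.22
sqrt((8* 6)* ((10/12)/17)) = 2* sqrt(170)/17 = 1.53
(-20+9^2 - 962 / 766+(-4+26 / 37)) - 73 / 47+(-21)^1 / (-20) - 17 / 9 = 6480443153 / 119886660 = 54.05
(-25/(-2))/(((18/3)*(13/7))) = 175/156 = 1.12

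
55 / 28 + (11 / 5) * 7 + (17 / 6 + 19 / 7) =22.91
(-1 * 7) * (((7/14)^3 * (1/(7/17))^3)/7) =-1.79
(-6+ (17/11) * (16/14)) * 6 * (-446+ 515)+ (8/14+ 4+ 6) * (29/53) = -1018498/583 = -1746.99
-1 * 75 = -75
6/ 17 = 0.35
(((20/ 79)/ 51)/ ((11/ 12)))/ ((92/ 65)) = 1300/ 339779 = 0.00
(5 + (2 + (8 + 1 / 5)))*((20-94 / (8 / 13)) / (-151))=10089 / 755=13.36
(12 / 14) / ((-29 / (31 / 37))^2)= 5766 / 8059303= 0.00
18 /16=1.12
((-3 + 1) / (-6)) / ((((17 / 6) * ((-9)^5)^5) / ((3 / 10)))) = -0.00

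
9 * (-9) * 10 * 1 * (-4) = 3240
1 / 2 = 0.50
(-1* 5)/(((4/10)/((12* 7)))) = -1050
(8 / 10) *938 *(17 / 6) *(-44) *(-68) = 95420864 / 15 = 6361390.93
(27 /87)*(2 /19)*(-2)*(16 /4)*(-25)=3600 /551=6.53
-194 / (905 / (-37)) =7178 / 905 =7.93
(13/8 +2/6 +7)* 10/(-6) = -1075/72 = -14.93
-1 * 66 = -66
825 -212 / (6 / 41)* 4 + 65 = -4904.67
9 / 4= 2.25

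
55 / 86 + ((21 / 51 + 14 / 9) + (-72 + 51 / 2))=-288773 / 6579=-43.89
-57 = -57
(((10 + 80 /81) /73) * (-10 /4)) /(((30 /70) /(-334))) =5202050 /17739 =293.25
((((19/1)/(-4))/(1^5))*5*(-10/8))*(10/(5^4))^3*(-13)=-247/156250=-0.00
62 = 62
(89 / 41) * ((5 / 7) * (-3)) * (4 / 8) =-1335 / 574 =-2.33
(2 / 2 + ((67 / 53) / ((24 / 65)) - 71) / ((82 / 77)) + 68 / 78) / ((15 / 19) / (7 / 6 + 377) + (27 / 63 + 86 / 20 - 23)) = 125999280474305 / 37378626397944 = 3.37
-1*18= -18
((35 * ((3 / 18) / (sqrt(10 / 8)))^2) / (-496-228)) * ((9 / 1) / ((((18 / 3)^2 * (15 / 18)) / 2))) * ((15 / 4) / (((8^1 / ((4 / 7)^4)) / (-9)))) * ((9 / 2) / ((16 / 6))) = 243 / 496664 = 0.00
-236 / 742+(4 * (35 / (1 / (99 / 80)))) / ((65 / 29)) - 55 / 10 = 6894777 / 96460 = 71.48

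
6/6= 1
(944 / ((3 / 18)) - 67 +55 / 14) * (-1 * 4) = -156826 / 7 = -22403.71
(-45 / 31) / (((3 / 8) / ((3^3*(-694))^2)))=-1359145718.71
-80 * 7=-560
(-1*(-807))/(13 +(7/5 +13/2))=8070/209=38.61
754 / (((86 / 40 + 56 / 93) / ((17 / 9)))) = 7947160 / 15357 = 517.49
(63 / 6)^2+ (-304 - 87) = -1123 / 4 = -280.75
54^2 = 2916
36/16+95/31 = 659/124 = 5.31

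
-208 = -208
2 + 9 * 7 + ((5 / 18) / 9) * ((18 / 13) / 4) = 30425 / 468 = 65.01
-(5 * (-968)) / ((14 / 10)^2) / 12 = 30250 / 147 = 205.78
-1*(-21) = 21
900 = 900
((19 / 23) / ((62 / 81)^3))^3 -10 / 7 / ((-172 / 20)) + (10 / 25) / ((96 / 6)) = 1596769636939598823033243 / 247882126672624898961920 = 6.44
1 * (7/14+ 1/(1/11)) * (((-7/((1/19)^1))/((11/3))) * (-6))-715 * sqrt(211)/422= 27531/11-715 * sqrt(211)/422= 2478.21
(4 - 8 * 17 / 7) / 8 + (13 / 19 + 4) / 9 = -3371 / 2394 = -1.41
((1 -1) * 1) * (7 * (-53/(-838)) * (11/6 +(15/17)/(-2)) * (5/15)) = 0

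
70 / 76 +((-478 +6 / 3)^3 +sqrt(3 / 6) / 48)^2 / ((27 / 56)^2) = 49900381706963123046319 / 997272 - 21138634496*sqrt(2) / 2187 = 50036882308268166.73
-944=-944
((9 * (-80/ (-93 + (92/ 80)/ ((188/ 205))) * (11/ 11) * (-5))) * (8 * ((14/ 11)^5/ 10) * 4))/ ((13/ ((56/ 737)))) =-260914686197760/ 106458243331583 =-2.45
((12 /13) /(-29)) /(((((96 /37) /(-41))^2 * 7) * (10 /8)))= -2301289 /2533440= -0.91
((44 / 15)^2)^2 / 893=3748096 / 45208125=0.08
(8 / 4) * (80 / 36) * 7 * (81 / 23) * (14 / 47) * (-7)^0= 35280 / 1081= 32.64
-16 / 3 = -5.33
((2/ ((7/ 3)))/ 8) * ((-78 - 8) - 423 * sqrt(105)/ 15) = -423 * sqrt(105)/ 140 - 129/ 14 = -40.17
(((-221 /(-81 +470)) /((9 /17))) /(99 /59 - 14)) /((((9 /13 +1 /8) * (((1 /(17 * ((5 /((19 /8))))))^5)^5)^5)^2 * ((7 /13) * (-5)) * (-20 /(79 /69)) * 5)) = 913588553721686074097316979533162875404692582946563236145542196154546925167040127318854321251699470318487246407728895968414175965538492627185687128735056522634769333986270267616524349673035622071946895907256928112171121525182641709367419643429813123454263529723067190178205693584706076488852069088620228106322284239509400832180137263541015685104652391806120937200331167479627328047210327635821970038273532735323546497727861231295325053619659285263093786457169885711564800000000000000000000000000000000000000000000000000000000000000000000000000000000000000000000000000000000000000000000000000000000000000000000000000000000000000000000000000000000000000000000000000000000000000000000000000000000000000000000000000000 /59989313300375932011767714754373149256554136199267000321749521677192591648525401626755395285466954519970043626521923715940910262009251257750880600318647860442733421701031018378228369330072612636338597709151997648526273898763870589948658774718390758441099443196640468046320378737027130642823059041928692128856043213677501222589641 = 15229188391392387128187900000000000000000000000000000000000000000000000000000000000000000000000000000000000000000000000000000000000000000000000000000000000000000000000000000000000000000000000000000000000000000000000000000000000000000000000000000000000000000000000000000000000000000000000000000000000000000000000000000000000000000000000000000000000000000000000000000000000000000000000000.00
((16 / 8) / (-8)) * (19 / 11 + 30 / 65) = -313 / 572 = -0.55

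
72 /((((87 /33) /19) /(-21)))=-316008 /29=-10896.83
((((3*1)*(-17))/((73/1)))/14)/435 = -17/148190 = -0.00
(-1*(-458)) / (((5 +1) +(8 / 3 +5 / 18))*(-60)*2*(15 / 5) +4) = -229 / 1608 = -0.14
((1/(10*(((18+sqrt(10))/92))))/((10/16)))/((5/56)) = 185472/19625 - 10304*sqrt(10)/19625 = 7.79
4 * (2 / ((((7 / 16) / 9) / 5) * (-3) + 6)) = 1920 / 1433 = 1.34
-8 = -8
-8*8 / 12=-16 / 3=-5.33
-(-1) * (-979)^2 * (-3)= -2875323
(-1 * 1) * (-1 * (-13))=-13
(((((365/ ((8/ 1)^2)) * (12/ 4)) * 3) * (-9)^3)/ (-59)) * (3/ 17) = 7184295/ 64192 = 111.92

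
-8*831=-6648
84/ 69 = 28/ 23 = 1.22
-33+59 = 26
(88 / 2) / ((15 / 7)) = 308 / 15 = 20.53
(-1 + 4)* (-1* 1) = -3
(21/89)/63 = 1/267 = 0.00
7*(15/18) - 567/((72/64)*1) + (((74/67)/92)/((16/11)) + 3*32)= -59493707/147936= -402.16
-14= -14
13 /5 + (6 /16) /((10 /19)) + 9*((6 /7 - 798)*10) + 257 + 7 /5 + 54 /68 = -680492937 /9520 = -71480.35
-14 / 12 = -7 / 6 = -1.17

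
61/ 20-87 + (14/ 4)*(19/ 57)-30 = -6767/ 60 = -112.78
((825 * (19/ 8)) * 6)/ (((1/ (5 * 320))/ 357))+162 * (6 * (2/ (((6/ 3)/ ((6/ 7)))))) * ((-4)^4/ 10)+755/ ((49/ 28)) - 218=235031703966/ 35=6715191541.89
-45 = -45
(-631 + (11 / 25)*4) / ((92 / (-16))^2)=-251696 / 13225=-19.03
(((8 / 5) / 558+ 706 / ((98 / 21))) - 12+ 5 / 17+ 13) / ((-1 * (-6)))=25329491 / 996030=25.43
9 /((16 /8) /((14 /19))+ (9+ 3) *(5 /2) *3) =63 /649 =0.10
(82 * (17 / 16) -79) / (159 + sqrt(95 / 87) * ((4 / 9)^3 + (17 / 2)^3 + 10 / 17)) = -1104771901488840 / 331340590664632463 + 49101055403985 * sqrt(8265) / 331340590664632463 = 0.01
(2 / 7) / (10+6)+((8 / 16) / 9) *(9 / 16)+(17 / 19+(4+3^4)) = 85.94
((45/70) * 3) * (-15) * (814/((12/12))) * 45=-7417575/7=-1059653.57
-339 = -339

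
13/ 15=0.87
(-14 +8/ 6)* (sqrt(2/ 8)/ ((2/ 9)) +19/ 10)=-1577/ 30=-52.57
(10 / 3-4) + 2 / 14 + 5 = 94 / 21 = 4.48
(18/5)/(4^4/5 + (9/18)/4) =144/2053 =0.07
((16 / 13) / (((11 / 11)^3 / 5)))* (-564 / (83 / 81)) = -3654720 / 1079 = -3387.14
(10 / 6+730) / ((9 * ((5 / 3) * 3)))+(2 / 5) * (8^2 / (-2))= 467 / 135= 3.46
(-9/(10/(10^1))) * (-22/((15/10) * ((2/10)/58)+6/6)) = 10440/53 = 196.98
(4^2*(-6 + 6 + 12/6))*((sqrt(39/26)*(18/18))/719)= 16*sqrt(6)/719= 0.05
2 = 2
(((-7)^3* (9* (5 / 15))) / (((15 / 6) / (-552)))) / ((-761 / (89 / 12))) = -2214.31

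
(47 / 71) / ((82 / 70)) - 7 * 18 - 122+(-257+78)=-426.43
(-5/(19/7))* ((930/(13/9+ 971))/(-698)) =0.00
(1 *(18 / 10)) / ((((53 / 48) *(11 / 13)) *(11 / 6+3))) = 33696 / 84535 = 0.40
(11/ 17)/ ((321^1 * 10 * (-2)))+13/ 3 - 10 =-206157/ 36380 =-5.67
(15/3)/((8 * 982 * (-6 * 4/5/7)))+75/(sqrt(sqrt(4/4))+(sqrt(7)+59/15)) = 15695605325/735510144 - 16875 * sqrt(7)/3901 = 9.89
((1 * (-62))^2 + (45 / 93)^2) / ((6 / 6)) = 3844.23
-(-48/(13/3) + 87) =-987/13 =-75.92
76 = 76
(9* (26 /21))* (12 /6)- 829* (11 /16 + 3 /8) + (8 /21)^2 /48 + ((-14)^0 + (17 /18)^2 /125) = -6806966981 /7938000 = -857.52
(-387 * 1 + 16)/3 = -123.67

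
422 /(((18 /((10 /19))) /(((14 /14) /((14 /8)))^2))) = 33760 /8379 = 4.03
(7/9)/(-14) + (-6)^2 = 35.94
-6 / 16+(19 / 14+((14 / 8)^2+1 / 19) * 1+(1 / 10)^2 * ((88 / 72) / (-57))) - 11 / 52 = 72555121 / 18673200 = 3.89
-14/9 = -1.56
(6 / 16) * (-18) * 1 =-27 / 4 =-6.75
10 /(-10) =-1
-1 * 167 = -167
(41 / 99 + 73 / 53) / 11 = 9400 / 57717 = 0.16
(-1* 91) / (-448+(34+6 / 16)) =0.22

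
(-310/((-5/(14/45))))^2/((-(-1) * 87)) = 753424/176175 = 4.28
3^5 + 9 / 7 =244.29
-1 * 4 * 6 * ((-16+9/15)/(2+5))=52.80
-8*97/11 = -776/11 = -70.55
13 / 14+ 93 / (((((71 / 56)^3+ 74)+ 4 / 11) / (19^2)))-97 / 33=29826136274915 / 68186999958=437.42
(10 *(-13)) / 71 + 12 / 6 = 12 / 71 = 0.17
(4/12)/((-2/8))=-4/3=-1.33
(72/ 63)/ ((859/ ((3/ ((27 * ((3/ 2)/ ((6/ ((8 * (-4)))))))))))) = -0.00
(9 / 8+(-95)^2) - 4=72177 / 8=9022.12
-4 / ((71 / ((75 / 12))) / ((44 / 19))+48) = -1100 / 14549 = -0.08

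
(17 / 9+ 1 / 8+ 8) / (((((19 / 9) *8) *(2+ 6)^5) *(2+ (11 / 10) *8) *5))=721 / 2151677952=0.00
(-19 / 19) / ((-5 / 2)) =2 / 5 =0.40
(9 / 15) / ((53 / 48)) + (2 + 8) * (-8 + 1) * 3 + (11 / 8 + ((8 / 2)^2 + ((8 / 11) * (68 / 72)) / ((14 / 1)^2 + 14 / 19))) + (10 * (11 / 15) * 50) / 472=-4427415040397 / 23143677480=-191.30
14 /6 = 7 /3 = 2.33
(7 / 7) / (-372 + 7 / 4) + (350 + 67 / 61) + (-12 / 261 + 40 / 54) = 24884600243 / 70737003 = 351.79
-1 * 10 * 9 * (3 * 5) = -1350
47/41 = 1.15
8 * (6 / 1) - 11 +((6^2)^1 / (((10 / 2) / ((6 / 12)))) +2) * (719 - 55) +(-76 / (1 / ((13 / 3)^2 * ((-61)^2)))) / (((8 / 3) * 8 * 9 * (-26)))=20818763 / 4320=4819.16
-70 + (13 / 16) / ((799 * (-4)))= -70.00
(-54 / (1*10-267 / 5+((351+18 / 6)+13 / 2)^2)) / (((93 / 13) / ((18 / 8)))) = -10530 / 80548447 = -0.00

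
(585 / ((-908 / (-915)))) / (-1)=-535275 / 908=-589.51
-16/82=-8/41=-0.20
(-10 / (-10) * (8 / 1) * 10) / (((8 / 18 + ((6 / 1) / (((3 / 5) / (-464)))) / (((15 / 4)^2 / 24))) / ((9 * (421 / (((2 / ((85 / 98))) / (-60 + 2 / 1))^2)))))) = -5180133718125 / 213888283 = -24218.88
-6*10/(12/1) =-5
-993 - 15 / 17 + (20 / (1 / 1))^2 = -10096 / 17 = -593.88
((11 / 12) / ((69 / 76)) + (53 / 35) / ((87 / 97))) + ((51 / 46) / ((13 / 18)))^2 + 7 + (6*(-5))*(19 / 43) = -42183652286 / 35117159805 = -1.20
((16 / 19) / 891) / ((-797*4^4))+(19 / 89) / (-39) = -1367232341 / 249771549456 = -0.01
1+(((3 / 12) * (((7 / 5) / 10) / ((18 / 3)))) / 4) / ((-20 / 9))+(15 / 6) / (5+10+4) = 687601 / 608000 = 1.13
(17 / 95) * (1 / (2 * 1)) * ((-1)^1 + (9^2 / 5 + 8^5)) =1393286 / 475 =2933.23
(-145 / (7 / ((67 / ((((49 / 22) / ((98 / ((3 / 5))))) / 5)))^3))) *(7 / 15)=-11609151037000000 / 81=-143322852308641.98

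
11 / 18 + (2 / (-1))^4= 299 / 18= 16.61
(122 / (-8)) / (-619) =61 / 2476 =0.02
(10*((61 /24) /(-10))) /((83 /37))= -2257 /1992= -1.13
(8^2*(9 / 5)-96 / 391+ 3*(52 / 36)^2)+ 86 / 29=190089253 / 1530765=124.18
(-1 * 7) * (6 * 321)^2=-25966332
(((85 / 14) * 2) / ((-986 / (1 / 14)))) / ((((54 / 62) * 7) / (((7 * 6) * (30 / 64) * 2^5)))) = -775 / 8526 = -0.09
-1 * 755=-755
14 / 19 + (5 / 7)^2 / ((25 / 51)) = 1655 / 931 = 1.78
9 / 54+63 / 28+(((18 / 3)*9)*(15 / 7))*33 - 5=320543 / 84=3815.99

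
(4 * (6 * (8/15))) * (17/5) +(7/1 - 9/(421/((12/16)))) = 2126217/42100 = 50.50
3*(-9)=-27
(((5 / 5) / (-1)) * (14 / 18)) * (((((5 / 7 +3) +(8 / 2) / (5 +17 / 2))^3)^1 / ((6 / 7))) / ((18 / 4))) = -435519512 / 33480783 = -13.01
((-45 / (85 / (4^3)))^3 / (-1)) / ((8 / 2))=47775744 / 4913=9724.35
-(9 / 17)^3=-729 / 4913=-0.15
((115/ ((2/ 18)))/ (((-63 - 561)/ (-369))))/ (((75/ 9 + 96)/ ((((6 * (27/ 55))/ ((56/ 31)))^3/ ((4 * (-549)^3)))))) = -1658858419737/ 43176688164478668800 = -0.00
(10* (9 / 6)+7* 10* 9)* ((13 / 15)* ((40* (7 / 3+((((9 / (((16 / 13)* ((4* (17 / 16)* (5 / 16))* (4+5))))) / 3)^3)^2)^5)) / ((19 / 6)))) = 32787929217035694164283642341299298544830746393352401891319208237572490615856 / 1990067260170196106315090363601844094988178089692010171711444854736328125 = 16475.79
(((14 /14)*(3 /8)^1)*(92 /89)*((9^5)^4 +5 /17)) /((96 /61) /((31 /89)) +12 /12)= 13483720267174456611044469 /15788155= 854040276851503966.81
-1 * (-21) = 21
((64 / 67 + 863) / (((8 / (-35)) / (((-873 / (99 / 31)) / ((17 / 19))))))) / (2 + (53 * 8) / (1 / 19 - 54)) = -332335519375 / 1686256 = -197084.86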